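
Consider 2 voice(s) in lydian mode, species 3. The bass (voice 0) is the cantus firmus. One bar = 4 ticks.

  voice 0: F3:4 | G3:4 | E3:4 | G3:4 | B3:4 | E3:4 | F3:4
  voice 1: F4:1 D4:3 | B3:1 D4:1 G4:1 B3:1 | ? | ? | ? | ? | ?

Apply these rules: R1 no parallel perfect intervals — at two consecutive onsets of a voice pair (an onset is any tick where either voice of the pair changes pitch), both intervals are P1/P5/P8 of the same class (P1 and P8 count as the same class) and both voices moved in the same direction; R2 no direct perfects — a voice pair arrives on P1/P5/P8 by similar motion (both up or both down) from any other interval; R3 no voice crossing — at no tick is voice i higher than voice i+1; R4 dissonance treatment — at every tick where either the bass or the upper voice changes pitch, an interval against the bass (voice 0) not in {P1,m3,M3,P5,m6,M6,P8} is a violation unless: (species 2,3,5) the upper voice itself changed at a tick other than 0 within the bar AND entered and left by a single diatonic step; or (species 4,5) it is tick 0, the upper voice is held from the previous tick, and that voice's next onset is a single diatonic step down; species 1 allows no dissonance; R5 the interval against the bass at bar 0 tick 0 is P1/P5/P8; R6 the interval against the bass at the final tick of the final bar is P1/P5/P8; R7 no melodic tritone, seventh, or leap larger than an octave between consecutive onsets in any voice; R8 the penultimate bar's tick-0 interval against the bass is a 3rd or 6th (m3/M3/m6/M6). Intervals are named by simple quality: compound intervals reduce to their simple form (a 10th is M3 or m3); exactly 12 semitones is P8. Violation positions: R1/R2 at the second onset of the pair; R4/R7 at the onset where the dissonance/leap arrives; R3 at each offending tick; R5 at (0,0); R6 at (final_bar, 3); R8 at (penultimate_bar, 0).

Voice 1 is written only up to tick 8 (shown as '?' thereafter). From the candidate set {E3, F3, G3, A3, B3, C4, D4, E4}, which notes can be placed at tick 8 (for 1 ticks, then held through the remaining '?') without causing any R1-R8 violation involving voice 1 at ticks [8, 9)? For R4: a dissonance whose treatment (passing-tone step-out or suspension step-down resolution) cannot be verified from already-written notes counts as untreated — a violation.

{B3, C4, E4, G3}

E3: violates R2
F3: violates R4,R7
G3: legal
A3: violates R4
B3: legal
C4: legal
D4: violates R4
E4: legal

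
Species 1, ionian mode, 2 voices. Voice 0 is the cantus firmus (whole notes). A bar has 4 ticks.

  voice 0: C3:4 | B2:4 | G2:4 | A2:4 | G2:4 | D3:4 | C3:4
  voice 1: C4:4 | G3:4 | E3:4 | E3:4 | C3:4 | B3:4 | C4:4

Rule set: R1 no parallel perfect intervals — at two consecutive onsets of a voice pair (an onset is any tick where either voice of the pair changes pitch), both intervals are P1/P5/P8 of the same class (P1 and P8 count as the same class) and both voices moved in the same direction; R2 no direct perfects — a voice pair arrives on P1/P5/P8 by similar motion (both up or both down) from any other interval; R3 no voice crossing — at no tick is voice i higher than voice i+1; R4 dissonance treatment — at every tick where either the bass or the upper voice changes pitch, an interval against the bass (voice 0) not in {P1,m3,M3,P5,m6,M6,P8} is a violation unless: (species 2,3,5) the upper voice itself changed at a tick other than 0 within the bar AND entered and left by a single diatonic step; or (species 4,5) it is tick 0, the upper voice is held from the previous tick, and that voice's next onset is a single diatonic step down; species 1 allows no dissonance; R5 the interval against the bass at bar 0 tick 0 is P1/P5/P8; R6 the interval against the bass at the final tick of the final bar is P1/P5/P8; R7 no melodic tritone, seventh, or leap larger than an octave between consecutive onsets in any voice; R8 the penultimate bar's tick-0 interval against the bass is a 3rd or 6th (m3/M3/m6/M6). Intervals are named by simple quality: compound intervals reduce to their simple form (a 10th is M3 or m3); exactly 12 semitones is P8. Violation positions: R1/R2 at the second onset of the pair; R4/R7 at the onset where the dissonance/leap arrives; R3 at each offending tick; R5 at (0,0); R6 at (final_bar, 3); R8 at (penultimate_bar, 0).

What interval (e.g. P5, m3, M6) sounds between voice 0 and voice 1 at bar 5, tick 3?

voice 0=D3 voice 1=B3 -> M6

M6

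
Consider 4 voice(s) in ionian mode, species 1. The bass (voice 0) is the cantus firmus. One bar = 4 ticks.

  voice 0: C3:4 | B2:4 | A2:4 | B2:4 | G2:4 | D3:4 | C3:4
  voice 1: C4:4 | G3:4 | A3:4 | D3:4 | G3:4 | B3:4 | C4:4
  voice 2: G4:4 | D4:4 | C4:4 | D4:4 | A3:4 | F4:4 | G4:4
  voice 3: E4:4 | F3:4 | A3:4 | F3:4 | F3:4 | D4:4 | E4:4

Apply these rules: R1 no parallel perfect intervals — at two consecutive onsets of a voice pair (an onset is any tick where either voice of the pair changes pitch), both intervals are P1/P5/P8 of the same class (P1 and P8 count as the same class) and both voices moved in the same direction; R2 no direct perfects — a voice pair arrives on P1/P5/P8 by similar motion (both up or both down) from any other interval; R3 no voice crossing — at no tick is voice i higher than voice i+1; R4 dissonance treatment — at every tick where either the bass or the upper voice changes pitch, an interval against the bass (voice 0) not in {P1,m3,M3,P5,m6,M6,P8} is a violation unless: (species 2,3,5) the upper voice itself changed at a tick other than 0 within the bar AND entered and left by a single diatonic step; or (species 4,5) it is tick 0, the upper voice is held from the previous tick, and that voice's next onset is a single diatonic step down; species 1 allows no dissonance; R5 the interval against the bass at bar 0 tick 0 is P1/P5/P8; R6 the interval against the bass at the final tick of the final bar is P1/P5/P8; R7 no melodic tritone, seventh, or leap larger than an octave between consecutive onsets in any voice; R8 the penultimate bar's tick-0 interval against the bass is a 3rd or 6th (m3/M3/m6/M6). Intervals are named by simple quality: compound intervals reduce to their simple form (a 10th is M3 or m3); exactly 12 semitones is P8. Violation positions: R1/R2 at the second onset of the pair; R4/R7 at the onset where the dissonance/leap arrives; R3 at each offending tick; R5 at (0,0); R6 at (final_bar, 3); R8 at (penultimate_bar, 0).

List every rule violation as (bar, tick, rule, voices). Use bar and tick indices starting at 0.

(0, 0, R3, (2, 3))
(0, 0, R5, (0, 3))
(0, 1, R3, (2, 3))
(0, 2, R3, (2, 3))
(0, 3, R3, (2, 3))
(1, 0, R1, (1, 2))
(1, 0, R3, (2, 3))
(1, 0, R4, (0, 3))
(1, 0, R7, (3,))
(1, 1, R3, (2, 3))
(1, 2, R3, (2, 3))
(1, 3, R3, (2, 3))
(2, 0, R2, (1, 3))
(2, 0, R3, (2, 3))
(2, 1, R3, (2, 3))
(2, 2, R3, (2, 3))
(2, 3, R3, (2, 3))
(3, 0, R3, (2, 3))
(3, 0, R4, (0, 3))
(3, 1, R3, (2, 3))
(3, 2, R3, (2, 3))
(3, 3, R3, (2, 3))
(4, 0, R3, (2, 3))
(4, 0, R4, (0, 2))
(4, 0, R4, (0, 3))
(4, 1, R3, (2, 3))
(4, 2, R3, (2, 3))
(4, 3, R3, (2, 3))
(5, 0, R2, (0, 3))
(5, 0, R3, (2, 3))
(5, 0, R8, (0, 3))
(5, 1, R3, (2, 3))
(5, 2, R3, (2, 3))
(5, 3, R3, (2, 3))
(6, 0, R2, (1, 2))
(6, 0, R3, (2, 3))
(6, 1, R3, (2, 3))
(6, 2, R3, (2, 3))
(6, 3, R3, (2, 3))
(6, 3, R6, (0, 3))

bar 0: v0=C3 v1=C4 v2=G4 v3=E4 downbeat M3
bar 1: v0=B2 v1=G3 v2=D4 v3=F3 downbeat TT
bar 2: v0=A2 v1=A3 v2=C4 v3=A3 downbeat P8
bar 3: v0=B2 v1=D3 v2=D4 v3=F3 downbeat TT
bar 4: v0=G2 v1=G3 v2=A3 v3=F3 downbeat m7
bar 5: v0=D3 v1=B3 v2=F4 v3=D4 downbeat P8
bar 6: v0=C3 v1=C4 v2=G4 v3=E4 downbeat M3
  -> R3 @ bar 0 tick 0 v(2, 3): G4 above E4
  -> R5 @ bar 0 tick 0 v(0, 3): opens on M3
  -> R3 @ bar 0 tick 1 v(2, 3): G4 above E4
  -> R3 @ bar 0 tick 2 v(2, 3): G4 above E4
  -> R3 @ bar 0 tick 3 v(2, 3): G4 above E4
  -> R1 @ bar 1 tick 0 v(1, 2): C4/G4 P5 -> G3/D4 P5 similar
  -> R3 @ bar 1 tick 0 v(2, 3): D4 above F3
  -> R4 @ bar 1 tick 0 v(0, 3): B2/F3 TT untreated
  -> R7 @ bar 1 tick 0 v(3,): E4->F3 leap 11st
  -> R3 @ bar 1 tick 1 v(2, 3): D4 above F3
  -> R3 @ bar 1 tick 2 v(2, 3): D4 above F3
  -> R3 @ bar 1 tick 3 v(2, 3): D4 above F3
  -> R2 @ bar 2 tick 0 v(1, 3): G3/F3 M2 -> A3/A3 P1 similar
  -> R3 @ bar 2 tick 0 v(2, 3): C4 above A3
  -> R3 @ bar 2 tick 1 v(2, 3): C4 above A3
  -> R3 @ bar 2 tick 2 v(2, 3): C4 above A3
  -> R3 @ bar 2 tick 3 v(2, 3): C4 above A3
  -> R3 @ bar 3 tick 0 v(2, 3): D4 above F3
  -> R4 @ bar 3 tick 0 v(0, 3): B2/F3 TT untreated
  -> R3 @ bar 3 tick 1 v(2, 3): D4 above F3
  -> R3 @ bar 3 tick 2 v(2, 3): D4 above F3
  -> R3 @ bar 3 tick 3 v(2, 3): D4 above F3
  -> R3 @ bar 4 tick 0 v(2, 3): A3 above F3
  -> R4 @ bar 4 tick 0 v(0, 2): G2/A3 M2 untreated
  -> R4 @ bar 4 tick 0 v(0, 3): G2/F3 m7 untreated
  -> R3 @ bar 4 tick 1 v(2, 3): A3 above F3
  -> R3 @ bar 4 tick 2 v(2, 3): A3 above F3
  -> R3 @ bar 4 tick 3 v(2, 3): A3 above F3
  -> R2 @ bar 5 tick 0 v(0, 3): G2/F3 m7 -> D3/D4 P8 similar
  -> R3 @ bar 5 tick 0 v(2, 3): F4 above D4
  -> R8 @ bar 5 tick 0 v(0, 3): penult P8 not 3rd/6th
  -> R3 @ bar 5 tick 1 v(2, 3): F4 above D4
  -> R3 @ bar 5 tick 2 v(2, 3): F4 above D4
  -> R3 @ bar 5 tick 3 v(2, 3): F4 above D4
  -> R2 @ bar 6 tick 0 v(1, 2): B3/F4 TT -> C4/G4 P5 similar
  -> R3 @ bar 6 tick 0 v(2, 3): G4 above E4
  -> R3 @ bar 6 tick 1 v(2, 3): G4 above E4
  -> R3 @ bar 6 tick 2 v(2, 3): G4 above E4
  -> R3 @ bar 6 tick 3 v(2, 3): G4 above E4
  -> R6 @ bar 6 tick 3 v(0, 3): closes on M3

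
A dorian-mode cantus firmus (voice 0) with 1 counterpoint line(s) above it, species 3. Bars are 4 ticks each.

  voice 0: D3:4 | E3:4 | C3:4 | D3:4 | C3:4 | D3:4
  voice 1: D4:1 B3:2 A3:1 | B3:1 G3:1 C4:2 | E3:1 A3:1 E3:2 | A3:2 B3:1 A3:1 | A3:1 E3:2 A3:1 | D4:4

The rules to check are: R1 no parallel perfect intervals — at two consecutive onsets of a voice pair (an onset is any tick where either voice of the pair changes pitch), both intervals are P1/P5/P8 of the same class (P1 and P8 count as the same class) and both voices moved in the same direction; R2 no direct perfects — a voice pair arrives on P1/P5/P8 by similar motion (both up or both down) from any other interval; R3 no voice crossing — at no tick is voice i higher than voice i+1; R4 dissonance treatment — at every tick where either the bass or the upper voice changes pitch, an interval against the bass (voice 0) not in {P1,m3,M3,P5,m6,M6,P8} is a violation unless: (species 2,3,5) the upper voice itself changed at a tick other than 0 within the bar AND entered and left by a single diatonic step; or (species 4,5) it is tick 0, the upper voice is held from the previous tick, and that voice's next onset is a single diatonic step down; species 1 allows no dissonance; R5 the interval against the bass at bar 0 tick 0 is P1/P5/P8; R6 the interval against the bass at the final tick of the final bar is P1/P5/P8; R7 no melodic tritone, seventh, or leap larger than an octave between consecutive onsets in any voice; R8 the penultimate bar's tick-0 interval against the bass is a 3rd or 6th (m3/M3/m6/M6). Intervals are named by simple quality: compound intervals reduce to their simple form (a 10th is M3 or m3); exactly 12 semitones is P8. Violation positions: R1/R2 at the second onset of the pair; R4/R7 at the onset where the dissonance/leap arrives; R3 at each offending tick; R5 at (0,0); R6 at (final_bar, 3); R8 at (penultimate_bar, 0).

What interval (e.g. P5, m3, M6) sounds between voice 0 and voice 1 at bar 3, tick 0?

P5

voice 0=D3 voice 1=A3 -> P5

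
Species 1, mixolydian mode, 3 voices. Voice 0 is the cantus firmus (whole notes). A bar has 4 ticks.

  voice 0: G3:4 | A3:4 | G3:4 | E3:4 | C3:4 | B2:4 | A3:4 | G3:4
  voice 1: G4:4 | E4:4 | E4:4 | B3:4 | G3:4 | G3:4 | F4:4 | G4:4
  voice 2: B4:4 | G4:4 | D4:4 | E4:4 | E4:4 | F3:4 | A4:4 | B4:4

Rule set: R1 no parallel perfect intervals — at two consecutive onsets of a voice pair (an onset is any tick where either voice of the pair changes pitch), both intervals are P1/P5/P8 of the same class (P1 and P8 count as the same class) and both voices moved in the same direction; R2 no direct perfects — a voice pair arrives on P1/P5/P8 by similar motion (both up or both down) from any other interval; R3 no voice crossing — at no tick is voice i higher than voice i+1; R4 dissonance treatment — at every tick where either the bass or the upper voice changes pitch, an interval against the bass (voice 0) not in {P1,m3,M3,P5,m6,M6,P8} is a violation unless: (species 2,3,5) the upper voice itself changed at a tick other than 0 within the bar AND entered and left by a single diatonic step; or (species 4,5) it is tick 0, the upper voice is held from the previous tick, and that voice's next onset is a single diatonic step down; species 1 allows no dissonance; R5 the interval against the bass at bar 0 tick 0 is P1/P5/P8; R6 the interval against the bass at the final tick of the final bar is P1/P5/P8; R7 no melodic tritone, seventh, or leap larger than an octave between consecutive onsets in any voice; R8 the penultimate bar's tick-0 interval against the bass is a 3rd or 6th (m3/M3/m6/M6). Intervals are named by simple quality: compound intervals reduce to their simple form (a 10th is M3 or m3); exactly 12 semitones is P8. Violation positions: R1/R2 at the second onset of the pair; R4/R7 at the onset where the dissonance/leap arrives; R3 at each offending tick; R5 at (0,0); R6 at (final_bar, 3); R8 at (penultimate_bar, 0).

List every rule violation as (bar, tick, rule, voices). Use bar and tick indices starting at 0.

(0, 0, R5, (0, 2))
(1, 0, R4, (0, 2))
(2, 0, R2, (0, 2))
(2, 0, R3, (1, 2))
(2, 1, R3, (1, 2))
(2, 2, R3, (1, 2))
(2, 3, R3, (1, 2))
(3, 0, R2, (0, 1))
(4, 0, R1, (0, 1))
(5, 0, R3, (1, 2))
(5, 0, R4, (0, 2))
(5, 0, R7, (2,))
(5, 1, R3, (1, 2))
(5, 2, R3, (1, 2))
(5, 3, R3, (1, 2))
(6, 0, R2, (0, 2))
(6, 0, R7, (0,))
(6, 0, R7, (1,))
(6, 0, R7, (2,))
(6, 0, R8, (0, 2))
(7, 3, R6, (0, 2))

bar 0: v0=G3 v1=G4 v2=B4 downbeat M3
bar 1: v0=A3 v1=E4 v2=G4 downbeat m7
bar 2: v0=G3 v1=E4 v2=D4 downbeat P5
bar 3: v0=E3 v1=B3 v2=E4 downbeat P8
bar 4: v0=C3 v1=G3 v2=E4 downbeat M3
bar 5: v0=B2 v1=G3 v2=F3 downbeat TT
bar 6: v0=A3 v1=F4 v2=A4 downbeat P8
bar 7: v0=G3 v1=G4 v2=B4 downbeat M3
  -> R5 @ bar 0 tick 0 v(0, 2): opens on M3
  -> R4 @ bar 1 tick 0 v(0, 2): A3/G4 m7 untreated
  -> R2 @ bar 2 tick 0 v(0, 2): A3/G4 m7 -> G3/D4 P5 similar
  -> R3 @ bar 2 tick 0 v(1, 2): E4 above D4
  -> R3 @ bar 2 tick 1 v(1, 2): E4 above D4
  -> R3 @ bar 2 tick 2 v(1, 2): E4 above D4
  -> R3 @ bar 2 tick 3 v(1, 2): E4 above D4
  -> R2 @ bar 3 tick 0 v(0, 1): G3/E4 M6 -> E3/B3 P5 similar
  -> R1 @ bar 4 tick 0 v(0, 1): E3/B3 P5 -> C3/G3 P5 similar
  -> R3 @ bar 5 tick 0 v(1, 2): G3 above F3
  -> R4 @ bar 5 tick 0 v(0, 2): B2/F3 TT untreated
  -> R7 @ bar 5 tick 0 v(2,): E4->F3 leap 11st
  -> R3 @ bar 5 tick 1 v(1, 2): G3 above F3
  -> R3 @ bar 5 tick 2 v(1, 2): G3 above F3
  -> R3 @ bar 5 tick 3 v(1, 2): G3 above F3
  -> R2 @ bar 6 tick 0 v(0, 2): B2/F3 TT -> A3/A4 P8 similar
  -> R7 @ bar 6 tick 0 v(0,): B2->A3 leap 10st
  -> R7 @ bar 6 tick 0 v(1,): G3->F4 leap 10st
  -> R7 @ bar 6 tick 0 v(2,): F3->A4 leap 16st
  -> R8 @ bar 6 tick 0 v(0, 2): penult P8 not 3rd/6th
  -> R6 @ bar 7 tick 3 v(0, 2): closes on M3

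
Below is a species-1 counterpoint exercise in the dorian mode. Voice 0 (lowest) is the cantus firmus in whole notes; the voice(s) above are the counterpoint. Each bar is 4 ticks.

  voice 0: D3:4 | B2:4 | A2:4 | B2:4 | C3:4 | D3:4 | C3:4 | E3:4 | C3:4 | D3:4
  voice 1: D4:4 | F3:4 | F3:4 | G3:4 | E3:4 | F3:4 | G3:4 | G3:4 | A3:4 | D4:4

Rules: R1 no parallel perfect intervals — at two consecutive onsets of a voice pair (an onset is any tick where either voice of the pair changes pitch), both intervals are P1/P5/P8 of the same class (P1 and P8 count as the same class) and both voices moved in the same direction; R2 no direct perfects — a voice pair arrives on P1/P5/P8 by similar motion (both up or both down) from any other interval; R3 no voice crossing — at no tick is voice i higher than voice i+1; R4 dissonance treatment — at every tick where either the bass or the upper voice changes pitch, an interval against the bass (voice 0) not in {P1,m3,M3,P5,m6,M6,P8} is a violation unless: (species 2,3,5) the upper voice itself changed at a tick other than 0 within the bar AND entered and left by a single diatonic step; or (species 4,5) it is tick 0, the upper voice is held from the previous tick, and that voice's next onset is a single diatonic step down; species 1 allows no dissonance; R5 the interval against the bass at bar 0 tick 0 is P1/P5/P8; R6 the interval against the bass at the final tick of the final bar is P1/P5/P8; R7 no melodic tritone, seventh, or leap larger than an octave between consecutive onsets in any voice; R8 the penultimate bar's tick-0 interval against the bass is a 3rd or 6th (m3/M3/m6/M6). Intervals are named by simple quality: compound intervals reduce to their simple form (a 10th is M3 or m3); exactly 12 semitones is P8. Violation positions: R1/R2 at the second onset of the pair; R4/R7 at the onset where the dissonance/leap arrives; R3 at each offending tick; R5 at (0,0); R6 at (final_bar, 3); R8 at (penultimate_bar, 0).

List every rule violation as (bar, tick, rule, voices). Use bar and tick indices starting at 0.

(1, 0, R4, (0, 1))
(9, 0, R2, (0, 1))

bar 0: v0=D3 v1=D4 downbeat P8
bar 1: v0=B2 v1=F3 downbeat TT
bar 2: v0=A2 v1=F3 downbeat m6
bar 3: v0=B2 v1=G3 downbeat m6
bar 4: v0=C3 v1=E3 downbeat M3
bar 5: v0=D3 v1=F3 downbeat m3
bar 6: v0=C3 v1=G3 downbeat P5
bar 7: v0=E3 v1=G3 downbeat m3
bar 8: v0=C3 v1=A3 downbeat M6
bar 9: v0=D3 v1=D4 downbeat P8
  -> R4 @ bar 1 tick 0 v(0, 1): B2/F3 TT untreated
  -> R2 @ bar 9 tick 0 v(0, 1): C3/A3 M6 -> D3/D4 P8 similar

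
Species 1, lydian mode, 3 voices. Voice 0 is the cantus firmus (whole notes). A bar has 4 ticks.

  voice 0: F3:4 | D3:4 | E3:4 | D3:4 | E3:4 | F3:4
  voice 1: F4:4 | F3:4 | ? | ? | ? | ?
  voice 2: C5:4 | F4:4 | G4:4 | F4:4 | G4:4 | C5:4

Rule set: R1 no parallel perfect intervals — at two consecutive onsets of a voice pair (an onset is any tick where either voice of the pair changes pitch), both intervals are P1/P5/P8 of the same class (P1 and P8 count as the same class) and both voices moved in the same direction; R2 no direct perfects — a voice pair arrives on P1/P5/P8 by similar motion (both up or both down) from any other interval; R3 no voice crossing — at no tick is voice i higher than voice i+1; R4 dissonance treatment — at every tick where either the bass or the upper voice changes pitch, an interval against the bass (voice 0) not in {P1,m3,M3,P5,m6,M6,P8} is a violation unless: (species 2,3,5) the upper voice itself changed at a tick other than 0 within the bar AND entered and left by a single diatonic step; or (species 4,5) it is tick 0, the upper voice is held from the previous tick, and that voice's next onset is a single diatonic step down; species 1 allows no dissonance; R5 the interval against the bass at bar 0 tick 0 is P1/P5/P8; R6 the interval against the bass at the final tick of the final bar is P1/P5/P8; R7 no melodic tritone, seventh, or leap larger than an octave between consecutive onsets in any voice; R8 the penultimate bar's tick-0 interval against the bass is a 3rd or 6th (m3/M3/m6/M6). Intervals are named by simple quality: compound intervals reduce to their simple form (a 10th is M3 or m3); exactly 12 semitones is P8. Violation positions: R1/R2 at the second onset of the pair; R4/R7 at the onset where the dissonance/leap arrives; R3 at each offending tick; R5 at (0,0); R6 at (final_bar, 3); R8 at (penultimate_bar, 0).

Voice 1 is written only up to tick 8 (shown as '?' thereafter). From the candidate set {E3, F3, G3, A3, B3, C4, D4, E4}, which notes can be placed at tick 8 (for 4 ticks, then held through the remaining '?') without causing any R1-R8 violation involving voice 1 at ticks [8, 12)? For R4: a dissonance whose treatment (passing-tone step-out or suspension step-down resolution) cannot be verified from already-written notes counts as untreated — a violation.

{E3}

E3: legal
F3: violates R4
G3: violates R1
A3: violates R4
B3: violates R2,R7
C4: violates R2
D4: violates R4
E4: violates R2,R7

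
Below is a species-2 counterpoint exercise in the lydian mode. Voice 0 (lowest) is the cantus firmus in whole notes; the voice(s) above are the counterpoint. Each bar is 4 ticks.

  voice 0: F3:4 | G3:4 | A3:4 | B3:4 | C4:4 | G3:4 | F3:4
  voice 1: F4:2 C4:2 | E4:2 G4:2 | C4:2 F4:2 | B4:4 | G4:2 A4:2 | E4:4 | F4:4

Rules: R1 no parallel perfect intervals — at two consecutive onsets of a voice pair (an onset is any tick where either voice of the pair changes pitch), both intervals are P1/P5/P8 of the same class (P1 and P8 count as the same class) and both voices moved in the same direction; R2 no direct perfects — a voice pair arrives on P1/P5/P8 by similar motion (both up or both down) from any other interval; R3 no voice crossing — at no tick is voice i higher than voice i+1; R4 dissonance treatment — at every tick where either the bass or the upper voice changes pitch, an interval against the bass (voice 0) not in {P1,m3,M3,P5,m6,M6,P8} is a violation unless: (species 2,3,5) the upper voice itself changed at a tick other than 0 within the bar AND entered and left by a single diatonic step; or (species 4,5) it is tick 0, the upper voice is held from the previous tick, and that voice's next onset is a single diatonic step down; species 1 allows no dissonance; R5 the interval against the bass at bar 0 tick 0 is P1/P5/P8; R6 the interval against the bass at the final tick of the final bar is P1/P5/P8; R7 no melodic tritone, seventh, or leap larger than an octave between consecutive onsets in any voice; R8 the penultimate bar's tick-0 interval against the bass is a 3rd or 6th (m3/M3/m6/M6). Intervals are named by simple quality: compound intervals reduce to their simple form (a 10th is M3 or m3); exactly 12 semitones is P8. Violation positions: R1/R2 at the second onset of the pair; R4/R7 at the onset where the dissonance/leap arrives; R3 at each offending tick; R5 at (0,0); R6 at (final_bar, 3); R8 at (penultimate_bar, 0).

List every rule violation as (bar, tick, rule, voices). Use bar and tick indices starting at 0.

bar 0: v0=F3 v1=F4 downbeat P8
bar 1: v0=G3 v1=E4 downbeat M6
bar 2: v0=A3 v1=C4 downbeat m3
bar 3: v0=B3 v1=B4 downbeat P8
bar 4: v0=C4 v1=G4 downbeat P5
bar 5: v0=G3 v1=E4 downbeat M6
bar 6: v0=F3 v1=F4 downbeat P8
  -> R2 @ bar 3 tick 0 v(0, 1): A3/F4 m6 -> B3/B4 P8 similar
  -> R7 @ bar 3 tick 0 v(1,): F4->B4 leap 6st

(3, 0, R2, (0, 1))
(3, 0, R7, (1,))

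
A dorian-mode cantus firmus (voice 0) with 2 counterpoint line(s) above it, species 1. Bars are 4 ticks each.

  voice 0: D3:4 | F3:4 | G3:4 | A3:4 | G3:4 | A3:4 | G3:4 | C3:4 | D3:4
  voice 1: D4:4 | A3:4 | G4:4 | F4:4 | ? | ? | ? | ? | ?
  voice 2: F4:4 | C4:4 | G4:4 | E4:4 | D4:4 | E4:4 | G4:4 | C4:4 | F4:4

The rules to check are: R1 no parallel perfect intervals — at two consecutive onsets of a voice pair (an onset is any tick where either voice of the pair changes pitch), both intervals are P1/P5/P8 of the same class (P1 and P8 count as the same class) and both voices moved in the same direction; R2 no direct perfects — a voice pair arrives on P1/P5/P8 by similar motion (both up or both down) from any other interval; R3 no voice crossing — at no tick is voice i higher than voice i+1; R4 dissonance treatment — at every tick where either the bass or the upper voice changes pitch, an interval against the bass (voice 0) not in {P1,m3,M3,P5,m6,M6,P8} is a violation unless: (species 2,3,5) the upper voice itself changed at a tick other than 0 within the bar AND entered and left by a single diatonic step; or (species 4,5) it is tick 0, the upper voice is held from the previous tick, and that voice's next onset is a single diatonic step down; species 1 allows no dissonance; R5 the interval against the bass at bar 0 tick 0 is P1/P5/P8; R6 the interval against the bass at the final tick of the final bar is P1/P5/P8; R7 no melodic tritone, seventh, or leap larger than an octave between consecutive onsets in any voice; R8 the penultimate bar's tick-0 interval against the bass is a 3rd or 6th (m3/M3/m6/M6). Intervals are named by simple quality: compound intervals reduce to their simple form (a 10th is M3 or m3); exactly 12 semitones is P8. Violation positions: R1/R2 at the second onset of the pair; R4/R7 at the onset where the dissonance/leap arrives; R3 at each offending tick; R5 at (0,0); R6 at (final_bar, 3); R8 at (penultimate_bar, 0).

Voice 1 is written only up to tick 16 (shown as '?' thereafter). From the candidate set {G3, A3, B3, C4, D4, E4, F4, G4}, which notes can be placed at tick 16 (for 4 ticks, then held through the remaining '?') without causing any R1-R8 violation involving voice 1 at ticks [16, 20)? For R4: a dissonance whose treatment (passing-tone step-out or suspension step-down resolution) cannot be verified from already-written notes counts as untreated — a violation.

G3: violates R2,R7
A3: violates R4
B3: violates R7
C4: violates R4
D4: violates R2
E4: violates R3
F4: violates R3,R4
G4: violates R3

{}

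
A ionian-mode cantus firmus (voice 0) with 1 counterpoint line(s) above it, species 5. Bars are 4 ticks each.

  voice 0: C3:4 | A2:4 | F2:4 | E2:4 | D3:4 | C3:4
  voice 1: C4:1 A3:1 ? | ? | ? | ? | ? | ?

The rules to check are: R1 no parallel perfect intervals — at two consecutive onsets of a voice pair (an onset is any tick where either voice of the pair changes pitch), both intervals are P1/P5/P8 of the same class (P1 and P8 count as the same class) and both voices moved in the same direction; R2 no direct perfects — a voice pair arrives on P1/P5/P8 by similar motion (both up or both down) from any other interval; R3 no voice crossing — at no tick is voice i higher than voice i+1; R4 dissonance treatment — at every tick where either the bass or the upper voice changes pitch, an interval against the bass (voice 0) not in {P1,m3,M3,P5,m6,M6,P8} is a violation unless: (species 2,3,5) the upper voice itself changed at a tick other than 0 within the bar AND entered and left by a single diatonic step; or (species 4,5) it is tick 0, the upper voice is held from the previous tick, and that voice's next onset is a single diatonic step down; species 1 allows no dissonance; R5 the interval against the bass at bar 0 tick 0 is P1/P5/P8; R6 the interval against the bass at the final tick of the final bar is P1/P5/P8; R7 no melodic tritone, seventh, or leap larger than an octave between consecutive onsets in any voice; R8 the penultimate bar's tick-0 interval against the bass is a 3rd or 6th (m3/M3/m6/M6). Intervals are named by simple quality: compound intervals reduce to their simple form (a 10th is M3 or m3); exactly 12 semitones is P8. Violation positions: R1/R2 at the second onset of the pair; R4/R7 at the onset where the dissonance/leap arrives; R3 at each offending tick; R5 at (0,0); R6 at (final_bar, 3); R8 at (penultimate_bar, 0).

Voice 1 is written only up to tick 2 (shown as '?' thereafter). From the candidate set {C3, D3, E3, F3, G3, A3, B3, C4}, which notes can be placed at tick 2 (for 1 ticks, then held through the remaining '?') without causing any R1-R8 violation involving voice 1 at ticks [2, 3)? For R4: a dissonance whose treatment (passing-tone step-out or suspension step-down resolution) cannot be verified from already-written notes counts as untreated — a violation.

{A3, C3, C4, E3, G3}

C3: legal
D3: violates R4
E3: legal
F3: violates R4
G3: legal
A3: legal
B3: violates R4
C4: legal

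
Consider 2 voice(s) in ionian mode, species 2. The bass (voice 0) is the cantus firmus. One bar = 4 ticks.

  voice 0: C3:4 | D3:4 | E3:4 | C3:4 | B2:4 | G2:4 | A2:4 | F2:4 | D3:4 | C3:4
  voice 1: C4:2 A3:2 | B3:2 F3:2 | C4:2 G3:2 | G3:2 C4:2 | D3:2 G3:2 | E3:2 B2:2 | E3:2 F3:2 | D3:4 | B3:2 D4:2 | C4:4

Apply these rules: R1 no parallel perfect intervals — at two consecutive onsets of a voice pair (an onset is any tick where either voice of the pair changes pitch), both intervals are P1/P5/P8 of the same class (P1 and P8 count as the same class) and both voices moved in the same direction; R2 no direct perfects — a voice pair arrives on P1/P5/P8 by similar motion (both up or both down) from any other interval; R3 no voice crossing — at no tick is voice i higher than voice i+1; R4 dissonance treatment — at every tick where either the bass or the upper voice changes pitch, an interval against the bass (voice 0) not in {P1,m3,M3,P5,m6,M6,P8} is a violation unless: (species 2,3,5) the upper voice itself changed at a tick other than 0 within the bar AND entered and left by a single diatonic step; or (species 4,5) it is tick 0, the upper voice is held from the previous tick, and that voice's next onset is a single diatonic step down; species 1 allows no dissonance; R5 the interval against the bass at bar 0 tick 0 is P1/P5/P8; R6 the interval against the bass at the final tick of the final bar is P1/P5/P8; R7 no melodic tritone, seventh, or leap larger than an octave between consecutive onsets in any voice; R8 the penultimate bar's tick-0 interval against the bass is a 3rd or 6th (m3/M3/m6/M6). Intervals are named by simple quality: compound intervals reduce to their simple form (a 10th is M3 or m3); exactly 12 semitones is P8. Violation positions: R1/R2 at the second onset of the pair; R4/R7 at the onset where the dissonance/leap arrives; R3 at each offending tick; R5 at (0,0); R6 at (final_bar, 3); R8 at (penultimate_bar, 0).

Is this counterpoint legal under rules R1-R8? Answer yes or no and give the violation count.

No (4 violations)

bar 0: v0=C3 v1=C4 (P8)
bar 1: v0=D3 v1=B3 (M6)
bar 2: v0=E3 v1=C4 (m6)
bar 3: v0=C3 v1=G3 (P5)
bar 4: v0=B2 v1=D3 (m3)
bar 5: v0=G2 v1=E3 (M6)
bar 6: v0=A2 v1=E3 (P5)
bar 7: v0=F2 v1=D3 (M6)
bar 8: v0=D3 v1=B3 (M6)
bar 9: v0=C3 v1=C4 (P8)
  R7 @ bar1.2: B3->F3 leap 6st
  R7 @ bar4.0: C4->D3 leap 10st
  R2 @ bar6.0: G2/B2 M3 -> A2/E3 P5 similar
  R1 @ bar9.0: D3/D4 P8 -> C3/C4 P8 similar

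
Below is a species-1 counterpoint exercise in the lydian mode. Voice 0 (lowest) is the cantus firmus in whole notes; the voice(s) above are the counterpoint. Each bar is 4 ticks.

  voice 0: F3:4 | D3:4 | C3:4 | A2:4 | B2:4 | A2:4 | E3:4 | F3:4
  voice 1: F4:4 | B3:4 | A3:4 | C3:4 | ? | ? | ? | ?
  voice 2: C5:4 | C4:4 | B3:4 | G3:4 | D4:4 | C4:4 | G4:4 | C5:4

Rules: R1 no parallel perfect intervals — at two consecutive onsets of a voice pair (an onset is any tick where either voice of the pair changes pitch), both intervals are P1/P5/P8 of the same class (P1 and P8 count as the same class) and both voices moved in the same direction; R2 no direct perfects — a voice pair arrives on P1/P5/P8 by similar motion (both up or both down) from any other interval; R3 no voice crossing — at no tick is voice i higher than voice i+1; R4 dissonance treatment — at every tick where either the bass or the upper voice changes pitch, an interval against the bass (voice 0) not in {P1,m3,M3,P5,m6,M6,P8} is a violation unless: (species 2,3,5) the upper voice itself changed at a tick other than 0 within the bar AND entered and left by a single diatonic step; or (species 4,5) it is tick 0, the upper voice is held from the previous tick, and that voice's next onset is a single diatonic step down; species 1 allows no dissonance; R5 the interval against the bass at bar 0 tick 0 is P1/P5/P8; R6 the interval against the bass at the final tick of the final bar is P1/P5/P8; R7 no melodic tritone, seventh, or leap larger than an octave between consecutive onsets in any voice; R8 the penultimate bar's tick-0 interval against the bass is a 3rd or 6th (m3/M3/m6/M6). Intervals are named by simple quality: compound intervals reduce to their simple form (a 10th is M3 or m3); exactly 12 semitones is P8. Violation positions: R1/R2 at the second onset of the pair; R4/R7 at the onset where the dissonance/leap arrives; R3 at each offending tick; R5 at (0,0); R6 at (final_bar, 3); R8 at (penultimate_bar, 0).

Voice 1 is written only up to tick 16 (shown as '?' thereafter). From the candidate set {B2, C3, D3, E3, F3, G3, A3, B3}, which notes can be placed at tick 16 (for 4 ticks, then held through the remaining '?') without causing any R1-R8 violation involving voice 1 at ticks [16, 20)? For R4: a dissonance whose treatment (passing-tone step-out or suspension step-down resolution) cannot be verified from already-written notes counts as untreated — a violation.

B2: legal
C3: violates R4
D3: violates R2
E3: violates R4
F3: violates R4
G3: violates R1
A3: violates R4
B3: violates R2,R7

{B2}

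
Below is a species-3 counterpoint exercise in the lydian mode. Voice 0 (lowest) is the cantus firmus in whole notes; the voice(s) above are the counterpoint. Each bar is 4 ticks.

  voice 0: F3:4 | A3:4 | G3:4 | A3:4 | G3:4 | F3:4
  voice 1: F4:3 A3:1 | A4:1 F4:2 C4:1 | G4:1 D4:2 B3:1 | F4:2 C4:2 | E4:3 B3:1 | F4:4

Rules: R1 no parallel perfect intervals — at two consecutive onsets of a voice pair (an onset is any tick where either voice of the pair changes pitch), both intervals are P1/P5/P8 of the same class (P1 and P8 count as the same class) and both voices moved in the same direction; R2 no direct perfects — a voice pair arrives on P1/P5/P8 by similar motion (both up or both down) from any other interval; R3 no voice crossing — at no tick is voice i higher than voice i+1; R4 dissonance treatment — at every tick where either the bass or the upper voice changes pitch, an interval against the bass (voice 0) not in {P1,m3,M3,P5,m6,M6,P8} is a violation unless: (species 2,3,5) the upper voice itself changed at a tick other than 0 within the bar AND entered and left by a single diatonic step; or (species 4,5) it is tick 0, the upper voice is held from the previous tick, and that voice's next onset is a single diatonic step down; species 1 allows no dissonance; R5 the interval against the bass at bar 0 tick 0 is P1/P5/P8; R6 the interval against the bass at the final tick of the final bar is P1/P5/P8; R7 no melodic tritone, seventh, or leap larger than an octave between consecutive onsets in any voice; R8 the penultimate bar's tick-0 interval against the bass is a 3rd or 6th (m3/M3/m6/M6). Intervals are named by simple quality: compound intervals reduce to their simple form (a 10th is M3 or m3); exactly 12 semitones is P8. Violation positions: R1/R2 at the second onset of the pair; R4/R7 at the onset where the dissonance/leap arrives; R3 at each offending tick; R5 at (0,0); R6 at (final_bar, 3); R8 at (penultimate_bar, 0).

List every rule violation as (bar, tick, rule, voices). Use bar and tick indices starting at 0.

bar 0: v0=F3 v1=F4 downbeat P8
bar 1: v0=A3 v1=A4 downbeat P8
bar 2: v0=G3 v1=G4 downbeat P8
bar 3: v0=A3 v1=F4 downbeat m6
bar 4: v0=G3 v1=E4 downbeat M6
bar 5: v0=F3 v1=F4 downbeat P8
  -> R2 @ bar 1 tick 0 v(0, 1): F3/A3 M3 -> A3/A4 P8 similar
  -> R7 @ bar 3 tick 0 v(1,): B3->F4 leap 6st
  -> R7 @ bar 5 tick 0 v(1,): B3->F4 leap 6st

(1, 0, R2, (0, 1))
(3, 0, R7, (1,))
(5, 0, R7, (1,))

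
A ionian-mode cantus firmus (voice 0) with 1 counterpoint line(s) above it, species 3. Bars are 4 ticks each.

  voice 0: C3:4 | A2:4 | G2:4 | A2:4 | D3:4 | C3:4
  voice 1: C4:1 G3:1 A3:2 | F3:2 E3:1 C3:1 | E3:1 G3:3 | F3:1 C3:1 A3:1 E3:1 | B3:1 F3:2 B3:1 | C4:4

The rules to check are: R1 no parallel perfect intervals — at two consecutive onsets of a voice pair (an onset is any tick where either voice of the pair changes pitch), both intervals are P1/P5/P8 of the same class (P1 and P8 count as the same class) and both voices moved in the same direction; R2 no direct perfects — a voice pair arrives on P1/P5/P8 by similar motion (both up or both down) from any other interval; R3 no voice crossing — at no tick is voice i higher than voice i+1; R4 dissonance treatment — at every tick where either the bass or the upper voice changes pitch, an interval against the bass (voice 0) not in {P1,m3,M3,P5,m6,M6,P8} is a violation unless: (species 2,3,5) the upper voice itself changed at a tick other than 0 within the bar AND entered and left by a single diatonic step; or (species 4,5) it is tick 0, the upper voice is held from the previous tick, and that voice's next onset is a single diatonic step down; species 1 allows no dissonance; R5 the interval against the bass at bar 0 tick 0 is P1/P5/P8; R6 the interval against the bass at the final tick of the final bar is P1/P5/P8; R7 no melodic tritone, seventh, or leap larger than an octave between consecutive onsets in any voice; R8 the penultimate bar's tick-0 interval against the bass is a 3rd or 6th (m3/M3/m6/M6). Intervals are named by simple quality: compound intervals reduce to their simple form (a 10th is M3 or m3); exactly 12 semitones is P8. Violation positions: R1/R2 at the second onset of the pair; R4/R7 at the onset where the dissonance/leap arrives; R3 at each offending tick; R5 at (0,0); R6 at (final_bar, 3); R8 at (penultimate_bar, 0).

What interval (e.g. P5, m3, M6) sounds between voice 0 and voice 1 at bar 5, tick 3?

P8

voice 0=C3 voice 1=C4 -> P8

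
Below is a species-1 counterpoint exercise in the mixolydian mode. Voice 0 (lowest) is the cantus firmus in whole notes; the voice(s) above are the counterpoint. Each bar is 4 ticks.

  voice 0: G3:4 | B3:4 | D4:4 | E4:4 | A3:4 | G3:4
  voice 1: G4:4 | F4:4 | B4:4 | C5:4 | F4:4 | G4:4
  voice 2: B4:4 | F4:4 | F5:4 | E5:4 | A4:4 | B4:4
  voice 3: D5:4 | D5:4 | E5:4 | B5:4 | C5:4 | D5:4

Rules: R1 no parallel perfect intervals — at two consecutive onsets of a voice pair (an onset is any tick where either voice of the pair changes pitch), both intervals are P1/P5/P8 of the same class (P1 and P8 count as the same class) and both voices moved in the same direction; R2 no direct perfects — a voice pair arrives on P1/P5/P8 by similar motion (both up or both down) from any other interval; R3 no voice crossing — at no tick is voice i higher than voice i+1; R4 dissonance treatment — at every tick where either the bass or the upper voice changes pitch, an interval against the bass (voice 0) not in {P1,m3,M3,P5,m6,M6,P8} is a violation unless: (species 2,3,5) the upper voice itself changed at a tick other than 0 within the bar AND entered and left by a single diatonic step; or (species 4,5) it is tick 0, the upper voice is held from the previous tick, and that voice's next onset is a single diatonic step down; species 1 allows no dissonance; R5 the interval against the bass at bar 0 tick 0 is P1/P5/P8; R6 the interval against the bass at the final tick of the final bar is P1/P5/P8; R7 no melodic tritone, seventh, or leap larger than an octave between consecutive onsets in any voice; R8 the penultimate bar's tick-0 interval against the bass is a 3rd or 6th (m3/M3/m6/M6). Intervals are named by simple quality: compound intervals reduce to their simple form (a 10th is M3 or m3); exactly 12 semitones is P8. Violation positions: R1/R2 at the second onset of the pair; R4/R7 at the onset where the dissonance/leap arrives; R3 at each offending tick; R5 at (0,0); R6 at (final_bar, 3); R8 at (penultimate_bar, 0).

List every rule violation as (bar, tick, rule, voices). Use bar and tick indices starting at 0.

bar 0: v0=G3 v1=G4 v2=B4 v3=D5 downbeat P5
bar 1: v0=B3 v1=F4 v2=F4 v3=D5 downbeat m3
bar 2: v0=D4 v1=B4 v2=F5 v3=E5 downbeat M2
bar 3: v0=E4 v1=C5 v2=E5 v3=B5 downbeat P5
bar 4: v0=A3 v1=F4 v2=A4 v3=C5 downbeat m3
bar 5: v0=G3 v1=G4 v2=B4 v3=D5 downbeat P5
  -> R5 @ bar 0 tick 0 v(0, 2): opens on M3
  -> R2 @ bar 1 tick 0 v(1, 2): G4/B4 M3 -> F4/F4 P1 similar
  -> R4 @ bar 1 tick 0 v(0, 1): B3/F4 TT untreated
  -> R4 @ bar 1 tick 0 v(0, 2): B3/F4 TT untreated
  -> R7 @ bar 1 tick 0 v(2,): B4->F4 leap 6st
  -> R3 @ bar 2 tick 0 v(2, 3): F5 above E5
  -> R4 @ bar 2 tick 0 v(0, 3): D4/E5 M2 untreated
  -> R7 @ bar 2 tick 0 v(1,): F4->B4 leap 6st
  -> R3 @ bar 2 tick 1 v(2, 3): F5 above E5
  -> R3 @ bar 2 tick 2 v(2, 3): F5 above E5
  -> R3 @ bar 2 tick 3 v(2, 3): F5 above E5
  -> R2 @ bar 3 tick 0 v(0, 3): D4/E5 M2 -> E4/B5 P5 similar
  -> R1 @ bar 4 tick 0 v(0, 2): E4/E5 P8 -> A3/A4 P8 similar
  -> R2 @ bar 4 tick 0 v(1, 3): C5/B5 M7 -> F4/C5 P5 similar
  -> R7 @ bar 4 tick 0 v(3,): B5->C5 leap 11st
  -> R8 @ bar 4 tick 0 v(0, 2): penult P8 not 3rd/6th
  -> R1 @ bar 5 tick 0 v(1, 3): F4/C5 P5 -> G4/D5 P5 similar
  -> R6 @ bar 5 tick 3 v(0, 2): closes on M3

(0, 0, R5, (0, 2))
(1, 0, R2, (1, 2))
(1, 0, R4, (0, 1))
(1, 0, R4, (0, 2))
(1, 0, R7, (2,))
(2, 0, R3, (2, 3))
(2, 0, R4, (0, 3))
(2, 0, R7, (1,))
(2, 1, R3, (2, 3))
(2, 2, R3, (2, 3))
(2, 3, R3, (2, 3))
(3, 0, R2, (0, 3))
(4, 0, R1, (0, 2))
(4, 0, R2, (1, 3))
(4, 0, R7, (3,))
(4, 0, R8, (0, 2))
(5, 0, R1, (1, 3))
(5, 3, R6, (0, 2))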